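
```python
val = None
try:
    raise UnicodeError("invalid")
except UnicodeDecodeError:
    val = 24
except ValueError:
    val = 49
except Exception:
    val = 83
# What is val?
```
49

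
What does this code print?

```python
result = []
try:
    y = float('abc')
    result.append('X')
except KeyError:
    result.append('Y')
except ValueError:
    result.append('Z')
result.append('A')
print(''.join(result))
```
ZA

ValueError is caught by its specific handler, not KeyError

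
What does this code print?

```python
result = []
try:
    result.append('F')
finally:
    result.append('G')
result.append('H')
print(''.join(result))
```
FGH

try/finally without except, no exception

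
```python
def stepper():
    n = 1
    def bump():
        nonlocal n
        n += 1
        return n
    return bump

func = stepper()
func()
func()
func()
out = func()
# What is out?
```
5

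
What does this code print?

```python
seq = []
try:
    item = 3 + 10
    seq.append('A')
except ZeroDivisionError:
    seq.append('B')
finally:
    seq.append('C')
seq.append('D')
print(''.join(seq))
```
ACD

finally runs after normal execution too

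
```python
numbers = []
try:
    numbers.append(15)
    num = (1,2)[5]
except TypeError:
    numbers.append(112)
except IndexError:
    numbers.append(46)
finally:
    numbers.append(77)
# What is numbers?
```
[15, 46, 77]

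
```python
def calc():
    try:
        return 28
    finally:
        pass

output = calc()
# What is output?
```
28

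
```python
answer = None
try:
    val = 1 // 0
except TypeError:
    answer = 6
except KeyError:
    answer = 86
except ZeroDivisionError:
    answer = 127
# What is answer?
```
127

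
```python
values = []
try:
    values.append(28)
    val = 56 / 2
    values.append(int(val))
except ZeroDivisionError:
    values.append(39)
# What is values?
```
[28, 28]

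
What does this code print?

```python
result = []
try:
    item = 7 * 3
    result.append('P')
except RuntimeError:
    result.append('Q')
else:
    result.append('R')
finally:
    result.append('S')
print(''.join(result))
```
PRS

else runs before finally when no exception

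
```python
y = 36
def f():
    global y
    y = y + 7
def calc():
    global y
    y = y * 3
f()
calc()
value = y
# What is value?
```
129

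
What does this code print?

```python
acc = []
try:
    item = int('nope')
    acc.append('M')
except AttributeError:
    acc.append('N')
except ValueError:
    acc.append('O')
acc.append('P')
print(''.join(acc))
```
OP

ValueError is caught by its specific handler, not AttributeError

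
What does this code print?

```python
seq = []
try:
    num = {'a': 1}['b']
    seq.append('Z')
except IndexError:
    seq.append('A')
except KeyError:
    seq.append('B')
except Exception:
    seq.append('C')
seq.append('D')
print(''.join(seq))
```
BD

KeyError matches before generic Exception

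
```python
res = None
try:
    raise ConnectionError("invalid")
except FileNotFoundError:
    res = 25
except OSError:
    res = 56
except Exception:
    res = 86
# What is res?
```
56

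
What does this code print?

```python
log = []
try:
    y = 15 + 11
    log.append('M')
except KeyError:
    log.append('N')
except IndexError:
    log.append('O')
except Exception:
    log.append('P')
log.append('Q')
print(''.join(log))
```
MQ

No exception, try block completes normally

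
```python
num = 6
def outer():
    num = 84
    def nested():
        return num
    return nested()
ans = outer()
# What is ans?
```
84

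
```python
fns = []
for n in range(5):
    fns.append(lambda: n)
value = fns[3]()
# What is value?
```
4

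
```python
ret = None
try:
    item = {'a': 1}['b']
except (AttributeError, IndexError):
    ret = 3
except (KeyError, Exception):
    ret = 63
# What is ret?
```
63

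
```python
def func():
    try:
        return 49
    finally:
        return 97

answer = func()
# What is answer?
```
97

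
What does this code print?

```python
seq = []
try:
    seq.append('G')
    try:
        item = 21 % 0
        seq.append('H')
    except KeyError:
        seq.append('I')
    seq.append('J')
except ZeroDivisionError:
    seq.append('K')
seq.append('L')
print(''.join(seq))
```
GKL

Inner handler doesn't match, propagates to outer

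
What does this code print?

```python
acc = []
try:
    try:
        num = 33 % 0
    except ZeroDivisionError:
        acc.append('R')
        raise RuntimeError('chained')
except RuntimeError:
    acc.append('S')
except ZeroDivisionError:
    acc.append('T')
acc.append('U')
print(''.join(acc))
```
RSU

RuntimeError raised and caught, original ZeroDivisionError not re-raised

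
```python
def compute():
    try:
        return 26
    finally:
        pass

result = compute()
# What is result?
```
26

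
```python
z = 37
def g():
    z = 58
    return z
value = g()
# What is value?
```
58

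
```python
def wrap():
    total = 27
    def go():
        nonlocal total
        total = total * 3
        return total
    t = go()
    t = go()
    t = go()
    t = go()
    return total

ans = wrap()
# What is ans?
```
2187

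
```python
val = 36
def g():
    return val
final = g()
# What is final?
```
36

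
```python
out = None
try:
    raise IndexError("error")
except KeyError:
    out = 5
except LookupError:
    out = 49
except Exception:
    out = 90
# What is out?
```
49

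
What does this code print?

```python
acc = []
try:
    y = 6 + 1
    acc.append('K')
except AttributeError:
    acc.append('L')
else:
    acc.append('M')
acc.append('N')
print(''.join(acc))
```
KMN

else block runs when no exception occurs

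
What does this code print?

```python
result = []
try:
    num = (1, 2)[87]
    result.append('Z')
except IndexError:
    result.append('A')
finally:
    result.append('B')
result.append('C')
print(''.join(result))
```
ABC

finally always runs, even after exception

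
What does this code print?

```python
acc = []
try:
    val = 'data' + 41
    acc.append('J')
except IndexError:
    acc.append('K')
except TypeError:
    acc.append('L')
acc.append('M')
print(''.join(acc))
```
LM

TypeError is caught by its specific handler, not IndexError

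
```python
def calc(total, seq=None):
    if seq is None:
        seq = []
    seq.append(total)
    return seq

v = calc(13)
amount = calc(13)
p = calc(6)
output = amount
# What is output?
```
[13]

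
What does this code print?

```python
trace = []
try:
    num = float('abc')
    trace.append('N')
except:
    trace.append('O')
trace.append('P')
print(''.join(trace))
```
OP

Exception raised in try, caught by bare except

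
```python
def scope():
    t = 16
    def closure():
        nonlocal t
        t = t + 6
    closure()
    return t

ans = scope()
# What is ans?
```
22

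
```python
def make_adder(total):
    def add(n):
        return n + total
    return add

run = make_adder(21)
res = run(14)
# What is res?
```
35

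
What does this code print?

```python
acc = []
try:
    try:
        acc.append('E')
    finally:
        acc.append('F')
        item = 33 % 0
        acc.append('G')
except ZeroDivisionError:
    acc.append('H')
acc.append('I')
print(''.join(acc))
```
EFHI

Exception in inner finally caught by outer except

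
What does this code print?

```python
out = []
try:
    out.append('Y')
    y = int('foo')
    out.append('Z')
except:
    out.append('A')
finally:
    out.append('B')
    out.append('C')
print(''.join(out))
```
YABC

Code before exception runs, then except, then all of finally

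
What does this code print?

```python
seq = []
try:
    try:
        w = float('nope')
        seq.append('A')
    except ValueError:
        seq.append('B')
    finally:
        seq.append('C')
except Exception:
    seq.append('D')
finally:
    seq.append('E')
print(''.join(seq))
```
BCE

Both finally blocks run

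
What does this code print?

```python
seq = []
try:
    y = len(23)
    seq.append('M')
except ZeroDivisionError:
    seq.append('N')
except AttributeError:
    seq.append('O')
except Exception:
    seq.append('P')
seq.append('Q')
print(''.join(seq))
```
PQ

TypeError not specifically caught, falls to Exception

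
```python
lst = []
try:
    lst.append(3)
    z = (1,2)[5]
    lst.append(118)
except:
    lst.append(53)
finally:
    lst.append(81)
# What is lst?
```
[3, 53, 81]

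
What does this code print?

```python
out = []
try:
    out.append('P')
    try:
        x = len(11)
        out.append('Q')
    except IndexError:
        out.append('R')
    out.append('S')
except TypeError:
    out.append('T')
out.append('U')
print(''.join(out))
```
PTU

Inner handler doesn't match, propagates to outer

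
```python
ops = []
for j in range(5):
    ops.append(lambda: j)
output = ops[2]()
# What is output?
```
4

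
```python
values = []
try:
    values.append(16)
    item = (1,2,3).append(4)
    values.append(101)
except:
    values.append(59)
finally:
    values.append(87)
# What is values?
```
[16, 59, 87]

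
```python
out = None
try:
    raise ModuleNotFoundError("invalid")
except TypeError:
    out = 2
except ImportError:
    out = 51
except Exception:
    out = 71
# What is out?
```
51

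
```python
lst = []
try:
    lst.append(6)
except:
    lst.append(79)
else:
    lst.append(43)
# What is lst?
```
[6, 43]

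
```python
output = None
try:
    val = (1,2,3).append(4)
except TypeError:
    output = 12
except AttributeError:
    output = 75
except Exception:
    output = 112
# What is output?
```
75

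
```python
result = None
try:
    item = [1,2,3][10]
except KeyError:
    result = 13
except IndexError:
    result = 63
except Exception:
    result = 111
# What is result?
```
63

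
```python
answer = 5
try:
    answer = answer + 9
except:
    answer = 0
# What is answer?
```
14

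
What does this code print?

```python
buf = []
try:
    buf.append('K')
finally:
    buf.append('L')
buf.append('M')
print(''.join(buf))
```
KLM

try/finally without except, no exception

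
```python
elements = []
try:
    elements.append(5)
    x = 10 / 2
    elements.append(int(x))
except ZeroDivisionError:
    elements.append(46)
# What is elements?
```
[5, 5]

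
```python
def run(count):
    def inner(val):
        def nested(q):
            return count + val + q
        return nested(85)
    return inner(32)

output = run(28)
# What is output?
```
145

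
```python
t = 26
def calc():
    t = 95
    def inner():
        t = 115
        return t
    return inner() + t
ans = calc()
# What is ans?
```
210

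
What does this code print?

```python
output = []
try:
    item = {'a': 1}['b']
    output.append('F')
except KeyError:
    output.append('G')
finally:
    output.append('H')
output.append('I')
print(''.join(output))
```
GHI

finally always runs, even after exception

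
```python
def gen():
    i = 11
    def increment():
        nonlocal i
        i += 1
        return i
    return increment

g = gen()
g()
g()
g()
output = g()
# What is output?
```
15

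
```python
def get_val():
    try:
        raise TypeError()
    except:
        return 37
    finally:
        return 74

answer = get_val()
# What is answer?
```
74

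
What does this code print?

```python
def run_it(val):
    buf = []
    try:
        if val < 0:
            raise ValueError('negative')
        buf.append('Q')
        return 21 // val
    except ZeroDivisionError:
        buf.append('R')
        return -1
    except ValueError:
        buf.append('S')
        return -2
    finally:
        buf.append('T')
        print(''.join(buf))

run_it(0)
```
QRT

val=0 causes ZeroDivisionError, caught, finally prints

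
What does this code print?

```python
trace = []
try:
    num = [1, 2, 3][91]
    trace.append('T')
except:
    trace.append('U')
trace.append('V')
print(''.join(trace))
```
UV

Exception raised in try, caught by bare except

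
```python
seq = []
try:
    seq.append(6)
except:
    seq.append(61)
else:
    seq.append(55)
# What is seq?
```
[6, 55]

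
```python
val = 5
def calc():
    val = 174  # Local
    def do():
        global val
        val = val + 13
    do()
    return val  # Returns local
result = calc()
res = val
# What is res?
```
18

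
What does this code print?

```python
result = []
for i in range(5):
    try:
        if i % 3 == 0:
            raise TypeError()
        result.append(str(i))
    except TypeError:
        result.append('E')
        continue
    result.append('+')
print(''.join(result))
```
E1+2+E4+

continue in except skips rest of loop body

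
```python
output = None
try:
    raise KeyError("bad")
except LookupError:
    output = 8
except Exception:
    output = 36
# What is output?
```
8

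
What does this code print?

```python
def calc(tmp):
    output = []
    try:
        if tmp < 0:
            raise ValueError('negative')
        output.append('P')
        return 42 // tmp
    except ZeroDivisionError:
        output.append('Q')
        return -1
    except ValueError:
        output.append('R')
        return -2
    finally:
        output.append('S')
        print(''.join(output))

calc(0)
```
PQS

tmp=0 causes ZeroDivisionError, caught, finally prints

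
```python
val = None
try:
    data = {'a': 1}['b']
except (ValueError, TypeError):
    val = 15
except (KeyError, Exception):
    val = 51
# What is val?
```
51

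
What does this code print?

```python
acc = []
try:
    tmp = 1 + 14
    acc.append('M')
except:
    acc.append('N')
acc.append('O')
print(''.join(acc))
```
MO

No exception, try block completes normally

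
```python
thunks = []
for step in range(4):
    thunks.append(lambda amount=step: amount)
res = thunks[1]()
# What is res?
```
1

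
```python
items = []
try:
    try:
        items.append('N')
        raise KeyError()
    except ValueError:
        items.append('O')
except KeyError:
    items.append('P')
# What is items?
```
['N', 'P']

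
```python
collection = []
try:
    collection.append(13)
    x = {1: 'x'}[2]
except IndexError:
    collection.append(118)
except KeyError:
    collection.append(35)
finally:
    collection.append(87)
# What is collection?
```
[13, 35, 87]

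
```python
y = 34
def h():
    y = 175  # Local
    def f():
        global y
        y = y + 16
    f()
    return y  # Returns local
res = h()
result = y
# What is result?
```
50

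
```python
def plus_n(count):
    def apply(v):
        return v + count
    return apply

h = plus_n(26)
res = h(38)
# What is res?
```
64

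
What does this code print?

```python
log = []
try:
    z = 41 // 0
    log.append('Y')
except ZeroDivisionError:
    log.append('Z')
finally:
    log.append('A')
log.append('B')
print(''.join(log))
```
ZAB

finally always runs, even after exception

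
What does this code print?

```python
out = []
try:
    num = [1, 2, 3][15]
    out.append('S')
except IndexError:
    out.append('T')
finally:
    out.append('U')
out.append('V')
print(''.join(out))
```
TUV

finally always runs, even after exception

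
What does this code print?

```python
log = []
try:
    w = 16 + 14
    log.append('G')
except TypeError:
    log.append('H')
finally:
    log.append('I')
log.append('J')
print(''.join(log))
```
GIJ

finally runs after normal execution too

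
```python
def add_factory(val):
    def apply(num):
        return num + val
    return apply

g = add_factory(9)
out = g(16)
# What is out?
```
25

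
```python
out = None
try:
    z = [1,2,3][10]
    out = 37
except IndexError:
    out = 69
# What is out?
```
69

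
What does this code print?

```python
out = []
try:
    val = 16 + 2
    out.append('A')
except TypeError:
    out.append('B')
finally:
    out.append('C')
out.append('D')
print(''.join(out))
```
ACD

finally runs after normal execution too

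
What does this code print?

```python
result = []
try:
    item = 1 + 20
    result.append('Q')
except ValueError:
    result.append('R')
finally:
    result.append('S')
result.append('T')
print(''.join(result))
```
QST

finally runs after normal execution too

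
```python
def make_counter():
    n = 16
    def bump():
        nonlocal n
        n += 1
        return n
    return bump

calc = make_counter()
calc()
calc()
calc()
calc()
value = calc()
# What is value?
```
21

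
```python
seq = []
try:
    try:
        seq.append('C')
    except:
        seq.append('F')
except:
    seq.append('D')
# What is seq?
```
['C']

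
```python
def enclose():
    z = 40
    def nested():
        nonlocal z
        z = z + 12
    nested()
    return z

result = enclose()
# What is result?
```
52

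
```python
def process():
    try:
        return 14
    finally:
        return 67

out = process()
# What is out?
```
67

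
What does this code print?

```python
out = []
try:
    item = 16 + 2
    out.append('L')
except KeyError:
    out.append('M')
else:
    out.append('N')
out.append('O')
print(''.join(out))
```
LNO

else block runs when no exception occurs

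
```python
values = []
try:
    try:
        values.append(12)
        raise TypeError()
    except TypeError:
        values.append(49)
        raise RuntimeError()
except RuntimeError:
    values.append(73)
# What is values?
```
[12, 49, 73]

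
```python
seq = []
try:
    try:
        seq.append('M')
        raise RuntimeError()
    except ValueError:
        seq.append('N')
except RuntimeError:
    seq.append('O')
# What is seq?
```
['M', 'O']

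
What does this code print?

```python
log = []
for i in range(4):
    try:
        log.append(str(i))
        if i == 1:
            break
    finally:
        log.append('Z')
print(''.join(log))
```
0Z1Z

finally runs even when breaking out of loop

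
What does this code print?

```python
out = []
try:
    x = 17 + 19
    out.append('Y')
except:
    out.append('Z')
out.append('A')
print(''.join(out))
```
YA

No exception, try block completes normally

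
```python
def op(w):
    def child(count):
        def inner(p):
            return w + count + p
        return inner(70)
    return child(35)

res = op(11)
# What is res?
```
116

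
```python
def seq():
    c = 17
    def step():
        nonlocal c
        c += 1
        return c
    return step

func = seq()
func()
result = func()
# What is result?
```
19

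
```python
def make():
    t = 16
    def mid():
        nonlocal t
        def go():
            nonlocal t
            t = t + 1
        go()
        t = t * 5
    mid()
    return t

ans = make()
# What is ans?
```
85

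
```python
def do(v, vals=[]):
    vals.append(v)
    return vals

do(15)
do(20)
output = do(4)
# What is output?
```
[15, 20, 4]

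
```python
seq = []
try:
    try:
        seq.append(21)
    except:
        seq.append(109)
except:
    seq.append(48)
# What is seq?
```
[21]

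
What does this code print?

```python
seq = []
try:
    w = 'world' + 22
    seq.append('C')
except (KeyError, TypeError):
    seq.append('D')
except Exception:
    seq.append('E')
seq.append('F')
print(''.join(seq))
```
DF

TypeError matches tuple containing it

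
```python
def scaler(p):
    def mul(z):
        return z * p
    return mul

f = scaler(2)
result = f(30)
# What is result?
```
60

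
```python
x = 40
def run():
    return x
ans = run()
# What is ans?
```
40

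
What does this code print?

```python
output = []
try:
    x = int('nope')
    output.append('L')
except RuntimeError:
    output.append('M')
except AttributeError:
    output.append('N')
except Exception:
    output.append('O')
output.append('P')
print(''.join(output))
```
OP

ValueError not specifically caught, falls to Exception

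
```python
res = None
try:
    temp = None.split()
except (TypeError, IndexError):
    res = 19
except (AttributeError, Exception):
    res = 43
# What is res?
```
43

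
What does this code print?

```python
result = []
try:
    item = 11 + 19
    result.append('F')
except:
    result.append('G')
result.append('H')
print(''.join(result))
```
FH

No exception, try block completes normally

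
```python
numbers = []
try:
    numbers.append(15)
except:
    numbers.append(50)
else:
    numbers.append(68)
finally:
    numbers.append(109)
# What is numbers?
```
[15, 68, 109]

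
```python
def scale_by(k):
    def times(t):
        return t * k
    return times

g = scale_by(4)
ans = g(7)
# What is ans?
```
28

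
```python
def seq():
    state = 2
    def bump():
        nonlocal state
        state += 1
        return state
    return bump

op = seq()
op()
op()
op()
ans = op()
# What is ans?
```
6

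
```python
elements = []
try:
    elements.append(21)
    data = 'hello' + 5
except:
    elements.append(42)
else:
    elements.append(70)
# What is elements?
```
[21, 42]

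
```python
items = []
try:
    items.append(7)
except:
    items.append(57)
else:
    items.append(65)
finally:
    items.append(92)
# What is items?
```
[7, 65, 92]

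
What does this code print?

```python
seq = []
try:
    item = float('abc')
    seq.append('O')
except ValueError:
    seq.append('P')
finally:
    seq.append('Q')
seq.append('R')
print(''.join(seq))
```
PQR

finally always runs, even after exception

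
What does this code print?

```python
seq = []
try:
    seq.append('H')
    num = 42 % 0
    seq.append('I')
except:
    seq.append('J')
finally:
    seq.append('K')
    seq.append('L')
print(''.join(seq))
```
HJKL

Code before exception runs, then except, then all of finally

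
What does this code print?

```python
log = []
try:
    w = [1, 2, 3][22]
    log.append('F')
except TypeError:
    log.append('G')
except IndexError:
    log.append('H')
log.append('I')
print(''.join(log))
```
HI

IndexError is caught by its specific handler, not TypeError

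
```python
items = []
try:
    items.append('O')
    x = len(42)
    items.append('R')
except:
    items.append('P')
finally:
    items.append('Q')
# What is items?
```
['O', 'P', 'Q']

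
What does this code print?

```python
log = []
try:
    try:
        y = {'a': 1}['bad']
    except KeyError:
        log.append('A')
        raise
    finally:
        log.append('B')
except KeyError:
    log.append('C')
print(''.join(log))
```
ABC

finally runs before re-raised exception propagates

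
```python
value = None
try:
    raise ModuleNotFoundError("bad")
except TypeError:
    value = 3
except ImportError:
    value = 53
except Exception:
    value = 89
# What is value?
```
53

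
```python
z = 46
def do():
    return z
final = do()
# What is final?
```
46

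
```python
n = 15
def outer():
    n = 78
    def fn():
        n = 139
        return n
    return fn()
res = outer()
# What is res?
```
139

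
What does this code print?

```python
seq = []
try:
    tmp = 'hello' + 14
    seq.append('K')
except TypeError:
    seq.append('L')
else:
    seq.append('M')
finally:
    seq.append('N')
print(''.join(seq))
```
LN

Exception: except runs, else skipped, finally runs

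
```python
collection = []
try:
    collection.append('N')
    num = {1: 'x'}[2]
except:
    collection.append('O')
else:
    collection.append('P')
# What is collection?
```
['N', 'O']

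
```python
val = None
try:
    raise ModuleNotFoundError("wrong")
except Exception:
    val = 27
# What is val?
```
27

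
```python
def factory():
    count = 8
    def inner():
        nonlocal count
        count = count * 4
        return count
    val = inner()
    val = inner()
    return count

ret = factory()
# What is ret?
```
128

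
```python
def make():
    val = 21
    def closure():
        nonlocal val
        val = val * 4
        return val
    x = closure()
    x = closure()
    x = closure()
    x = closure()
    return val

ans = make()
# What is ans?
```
5376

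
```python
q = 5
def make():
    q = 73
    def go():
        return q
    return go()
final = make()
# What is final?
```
73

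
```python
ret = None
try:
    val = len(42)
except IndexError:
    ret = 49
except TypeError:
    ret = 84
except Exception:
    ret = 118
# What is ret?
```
84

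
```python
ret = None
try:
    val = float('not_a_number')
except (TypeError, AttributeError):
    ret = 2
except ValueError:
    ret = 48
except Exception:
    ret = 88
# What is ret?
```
48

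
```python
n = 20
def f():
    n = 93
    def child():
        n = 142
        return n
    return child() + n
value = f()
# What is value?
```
235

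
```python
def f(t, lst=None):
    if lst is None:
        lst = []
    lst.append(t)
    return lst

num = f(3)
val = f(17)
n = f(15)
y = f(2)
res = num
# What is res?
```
[3]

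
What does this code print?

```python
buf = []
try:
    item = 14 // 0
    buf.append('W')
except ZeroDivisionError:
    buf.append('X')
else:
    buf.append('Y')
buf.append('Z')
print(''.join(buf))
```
XZ

else block skipped when exception is caught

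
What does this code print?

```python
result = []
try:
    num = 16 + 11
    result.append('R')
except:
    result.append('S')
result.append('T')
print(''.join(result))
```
RT

No exception, try block completes normally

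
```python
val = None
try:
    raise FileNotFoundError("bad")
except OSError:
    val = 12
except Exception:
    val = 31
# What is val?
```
12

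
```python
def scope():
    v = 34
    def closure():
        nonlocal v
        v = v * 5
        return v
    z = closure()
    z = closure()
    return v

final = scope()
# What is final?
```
850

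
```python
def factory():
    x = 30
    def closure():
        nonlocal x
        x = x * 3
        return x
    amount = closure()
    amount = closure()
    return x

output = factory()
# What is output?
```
270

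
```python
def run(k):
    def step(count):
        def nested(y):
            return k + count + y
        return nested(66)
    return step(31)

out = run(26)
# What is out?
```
123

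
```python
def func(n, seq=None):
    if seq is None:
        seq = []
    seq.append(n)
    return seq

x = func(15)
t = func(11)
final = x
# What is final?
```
[15]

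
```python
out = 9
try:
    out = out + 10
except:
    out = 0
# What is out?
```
19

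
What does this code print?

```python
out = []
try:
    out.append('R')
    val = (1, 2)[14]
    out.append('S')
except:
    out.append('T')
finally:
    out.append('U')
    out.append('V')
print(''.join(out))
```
RTUV

Code before exception runs, then except, then all of finally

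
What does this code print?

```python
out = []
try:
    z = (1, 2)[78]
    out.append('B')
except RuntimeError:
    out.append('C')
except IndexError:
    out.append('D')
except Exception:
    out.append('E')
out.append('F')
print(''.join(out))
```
DF

IndexError matches before generic Exception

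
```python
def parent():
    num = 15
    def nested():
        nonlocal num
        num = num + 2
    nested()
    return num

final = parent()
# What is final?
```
17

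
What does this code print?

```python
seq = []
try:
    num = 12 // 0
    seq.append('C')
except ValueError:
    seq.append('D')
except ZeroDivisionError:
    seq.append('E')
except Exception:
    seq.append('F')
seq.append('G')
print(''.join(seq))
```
EG

ZeroDivisionError matches before generic Exception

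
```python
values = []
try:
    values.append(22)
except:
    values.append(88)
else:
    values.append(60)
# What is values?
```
[22, 60]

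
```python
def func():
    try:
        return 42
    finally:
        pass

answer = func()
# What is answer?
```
42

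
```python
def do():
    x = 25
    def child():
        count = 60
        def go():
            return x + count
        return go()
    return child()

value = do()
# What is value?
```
85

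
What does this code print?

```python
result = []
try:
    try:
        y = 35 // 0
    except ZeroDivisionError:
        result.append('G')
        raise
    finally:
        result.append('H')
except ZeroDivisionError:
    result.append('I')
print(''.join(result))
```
GHI

finally runs before re-raised exception propagates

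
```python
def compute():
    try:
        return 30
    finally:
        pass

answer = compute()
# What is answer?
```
30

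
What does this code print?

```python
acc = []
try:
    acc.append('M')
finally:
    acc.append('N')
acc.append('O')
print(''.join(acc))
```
MNO

try/finally without except, no exception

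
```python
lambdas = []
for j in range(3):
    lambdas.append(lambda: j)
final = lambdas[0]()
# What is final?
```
2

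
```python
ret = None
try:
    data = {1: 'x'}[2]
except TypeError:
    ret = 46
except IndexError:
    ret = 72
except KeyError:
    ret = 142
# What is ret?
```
142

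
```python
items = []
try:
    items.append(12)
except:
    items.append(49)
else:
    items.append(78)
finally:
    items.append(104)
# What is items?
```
[12, 78, 104]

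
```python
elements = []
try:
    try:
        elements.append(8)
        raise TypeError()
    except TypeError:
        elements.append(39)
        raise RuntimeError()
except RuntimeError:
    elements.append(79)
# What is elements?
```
[8, 39, 79]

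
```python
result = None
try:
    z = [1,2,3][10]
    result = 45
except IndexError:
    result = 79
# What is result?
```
79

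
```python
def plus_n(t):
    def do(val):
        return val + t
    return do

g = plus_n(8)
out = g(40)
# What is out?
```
48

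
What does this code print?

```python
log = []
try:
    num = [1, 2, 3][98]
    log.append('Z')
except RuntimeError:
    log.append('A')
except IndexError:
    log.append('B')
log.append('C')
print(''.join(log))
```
BC

IndexError is caught by its specific handler, not RuntimeError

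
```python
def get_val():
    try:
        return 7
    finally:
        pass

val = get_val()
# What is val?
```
7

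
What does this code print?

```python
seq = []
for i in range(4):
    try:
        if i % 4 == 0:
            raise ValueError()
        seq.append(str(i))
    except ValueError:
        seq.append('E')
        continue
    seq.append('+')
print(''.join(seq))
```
E1+2+3+

continue in except skips rest of loop body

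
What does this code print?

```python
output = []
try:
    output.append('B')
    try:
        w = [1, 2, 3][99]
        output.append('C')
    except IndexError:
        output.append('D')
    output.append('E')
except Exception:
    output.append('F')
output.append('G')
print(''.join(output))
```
BDEG

Inner exception caught by inner handler, outer continues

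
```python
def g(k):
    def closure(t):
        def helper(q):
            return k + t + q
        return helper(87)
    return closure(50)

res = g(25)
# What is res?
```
162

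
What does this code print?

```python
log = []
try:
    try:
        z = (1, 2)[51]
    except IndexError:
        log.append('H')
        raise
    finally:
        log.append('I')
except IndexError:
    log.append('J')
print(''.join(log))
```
HIJ

finally runs before re-raised exception propagates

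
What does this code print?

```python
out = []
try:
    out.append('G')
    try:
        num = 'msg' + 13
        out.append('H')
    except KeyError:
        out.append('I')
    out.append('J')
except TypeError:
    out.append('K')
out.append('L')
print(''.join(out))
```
GKL

Inner handler doesn't match, propagates to outer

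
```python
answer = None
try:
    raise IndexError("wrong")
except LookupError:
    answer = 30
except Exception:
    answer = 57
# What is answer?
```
30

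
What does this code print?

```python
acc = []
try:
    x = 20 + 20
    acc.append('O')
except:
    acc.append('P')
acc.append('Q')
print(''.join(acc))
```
OQ

No exception, try block completes normally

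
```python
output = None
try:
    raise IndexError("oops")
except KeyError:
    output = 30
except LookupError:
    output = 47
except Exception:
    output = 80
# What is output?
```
47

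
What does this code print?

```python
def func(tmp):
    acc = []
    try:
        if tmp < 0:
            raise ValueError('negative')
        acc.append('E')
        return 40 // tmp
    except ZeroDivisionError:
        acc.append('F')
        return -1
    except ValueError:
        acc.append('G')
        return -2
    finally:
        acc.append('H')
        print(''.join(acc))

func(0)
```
EFH

tmp=0 causes ZeroDivisionError, caught, finally prints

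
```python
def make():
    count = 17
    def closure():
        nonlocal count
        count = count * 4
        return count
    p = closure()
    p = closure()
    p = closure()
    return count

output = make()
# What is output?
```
1088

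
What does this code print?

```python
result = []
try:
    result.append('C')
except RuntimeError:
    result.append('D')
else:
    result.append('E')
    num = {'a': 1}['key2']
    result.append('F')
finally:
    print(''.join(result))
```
CE

Try succeeds, else appends 'E', KeyError in else is uncaught, finally prints before exception propagates ('F' never appended)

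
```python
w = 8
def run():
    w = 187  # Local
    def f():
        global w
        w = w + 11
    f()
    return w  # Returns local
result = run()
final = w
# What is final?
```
19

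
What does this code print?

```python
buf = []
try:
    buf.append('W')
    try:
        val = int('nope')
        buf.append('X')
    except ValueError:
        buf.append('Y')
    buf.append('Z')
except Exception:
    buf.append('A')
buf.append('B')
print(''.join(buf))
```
WYZB

Inner exception caught by inner handler, outer continues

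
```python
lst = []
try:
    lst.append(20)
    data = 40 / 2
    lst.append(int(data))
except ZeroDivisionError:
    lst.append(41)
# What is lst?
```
[20, 20]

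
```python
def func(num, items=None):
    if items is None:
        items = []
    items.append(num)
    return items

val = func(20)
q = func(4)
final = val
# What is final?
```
[20]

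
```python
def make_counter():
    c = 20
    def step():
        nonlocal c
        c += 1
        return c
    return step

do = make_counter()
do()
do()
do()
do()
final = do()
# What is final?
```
25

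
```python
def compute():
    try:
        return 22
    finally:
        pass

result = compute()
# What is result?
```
22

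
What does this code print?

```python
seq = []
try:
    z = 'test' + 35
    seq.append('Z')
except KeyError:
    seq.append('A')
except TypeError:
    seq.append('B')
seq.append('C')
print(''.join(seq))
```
BC

TypeError is caught by its specific handler, not KeyError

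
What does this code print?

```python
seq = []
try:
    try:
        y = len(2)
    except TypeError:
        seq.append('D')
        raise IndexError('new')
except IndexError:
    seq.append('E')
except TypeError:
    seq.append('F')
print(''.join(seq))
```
DE

New IndexError raised, caught by outer IndexError handler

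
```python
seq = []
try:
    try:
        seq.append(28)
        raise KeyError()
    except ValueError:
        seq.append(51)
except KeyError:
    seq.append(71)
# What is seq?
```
[28, 71]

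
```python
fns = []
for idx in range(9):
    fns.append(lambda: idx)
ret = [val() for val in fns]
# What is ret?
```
[8, 8, 8, 8, 8, 8, 8, 8, 8]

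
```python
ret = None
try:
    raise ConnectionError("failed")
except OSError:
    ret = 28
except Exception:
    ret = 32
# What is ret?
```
28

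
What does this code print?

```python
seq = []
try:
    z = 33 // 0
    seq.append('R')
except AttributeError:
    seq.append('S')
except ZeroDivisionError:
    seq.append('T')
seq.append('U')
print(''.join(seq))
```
TU

ZeroDivisionError is caught by its specific handler, not AttributeError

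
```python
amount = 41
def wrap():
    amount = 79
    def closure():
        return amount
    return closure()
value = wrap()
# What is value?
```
79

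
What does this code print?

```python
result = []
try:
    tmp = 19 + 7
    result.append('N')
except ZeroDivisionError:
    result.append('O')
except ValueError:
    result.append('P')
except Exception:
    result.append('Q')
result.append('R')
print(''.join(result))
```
NR

No exception, try block completes normally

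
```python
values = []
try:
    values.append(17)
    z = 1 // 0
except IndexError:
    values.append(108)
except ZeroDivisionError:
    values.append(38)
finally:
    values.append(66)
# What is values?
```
[17, 38, 66]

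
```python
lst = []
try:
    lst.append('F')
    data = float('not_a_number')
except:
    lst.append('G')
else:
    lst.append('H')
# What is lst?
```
['F', 'G']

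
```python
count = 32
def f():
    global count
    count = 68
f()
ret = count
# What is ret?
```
68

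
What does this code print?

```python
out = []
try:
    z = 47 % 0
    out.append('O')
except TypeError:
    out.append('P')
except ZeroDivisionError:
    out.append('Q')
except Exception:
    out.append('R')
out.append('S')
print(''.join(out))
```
QS

ZeroDivisionError matches before generic Exception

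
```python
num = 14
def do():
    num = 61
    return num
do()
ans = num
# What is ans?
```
14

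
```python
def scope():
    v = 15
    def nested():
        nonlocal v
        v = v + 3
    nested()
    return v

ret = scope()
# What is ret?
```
18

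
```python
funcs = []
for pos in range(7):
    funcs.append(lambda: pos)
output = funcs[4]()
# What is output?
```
6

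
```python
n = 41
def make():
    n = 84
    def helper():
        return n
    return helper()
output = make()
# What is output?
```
84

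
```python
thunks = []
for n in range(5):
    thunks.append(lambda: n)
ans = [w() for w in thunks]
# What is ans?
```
[4, 4, 4, 4, 4]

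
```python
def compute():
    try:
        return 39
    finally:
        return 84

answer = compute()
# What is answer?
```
84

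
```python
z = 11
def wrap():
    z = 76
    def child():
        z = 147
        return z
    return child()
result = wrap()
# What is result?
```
147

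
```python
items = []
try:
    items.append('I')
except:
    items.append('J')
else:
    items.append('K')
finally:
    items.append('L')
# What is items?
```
['I', 'K', 'L']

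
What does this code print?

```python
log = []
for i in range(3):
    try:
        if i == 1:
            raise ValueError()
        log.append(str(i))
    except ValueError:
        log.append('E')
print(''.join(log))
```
0E2

Exception on i=1 caught, loop continues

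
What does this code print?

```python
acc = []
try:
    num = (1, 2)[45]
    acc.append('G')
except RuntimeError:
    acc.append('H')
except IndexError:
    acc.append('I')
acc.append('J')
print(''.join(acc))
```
IJ

IndexError is caught by its specific handler, not RuntimeError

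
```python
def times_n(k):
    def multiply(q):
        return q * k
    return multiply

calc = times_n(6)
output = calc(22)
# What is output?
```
132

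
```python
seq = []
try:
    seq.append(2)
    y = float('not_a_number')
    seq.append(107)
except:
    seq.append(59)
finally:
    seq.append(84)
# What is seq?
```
[2, 59, 84]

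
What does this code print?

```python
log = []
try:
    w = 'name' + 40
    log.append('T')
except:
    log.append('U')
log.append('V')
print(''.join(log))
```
UV

Exception raised in try, caught by bare except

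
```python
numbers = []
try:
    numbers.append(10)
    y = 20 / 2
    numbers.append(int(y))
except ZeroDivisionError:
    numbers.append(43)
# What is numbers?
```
[10, 10]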